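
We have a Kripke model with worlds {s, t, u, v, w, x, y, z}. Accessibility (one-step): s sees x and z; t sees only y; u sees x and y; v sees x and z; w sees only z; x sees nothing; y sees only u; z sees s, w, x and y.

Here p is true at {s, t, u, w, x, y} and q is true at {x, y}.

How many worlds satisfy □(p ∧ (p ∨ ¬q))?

5

s: successors {x, z}; p ∧ (p ∨ ¬q) there: x:T, z:F. ✗
t: successors {y}; p ∧ (p ∨ ¬q) there: y:T. ✓
u: successors {x, y}; p ∧ (p ∨ ¬q) there: x:T, y:T. ✓
v: successors {x, z}; p ∧ (p ∨ ¬q) there: x:T, z:F. ✗
w: successors {z}; p ∧ (p ∨ ¬q) there: z:F. ✗
x: no successors, so □(p ∧ (p ∨ ¬q)) holds vacuously. ✓
y: successors {u}; p ∧ (p ∨ ¬q) there: u:T. ✓
z: successors {s, w, x, y}; p ∧ (p ∨ ¬q) there: s:T, w:T, x:T, y:T. ✓
Satisfying worlds: {t, u, x, y, z}.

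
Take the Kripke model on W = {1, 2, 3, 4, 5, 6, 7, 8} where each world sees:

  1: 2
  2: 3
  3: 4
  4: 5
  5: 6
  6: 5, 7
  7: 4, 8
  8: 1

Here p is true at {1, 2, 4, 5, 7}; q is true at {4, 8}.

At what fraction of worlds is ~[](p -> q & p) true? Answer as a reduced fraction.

1/2

1: [](p -> q & p) is F. ✓
2: [](p -> q & p) is T. ✗
3: [](p -> q & p) is T. ✗
4: [](p -> q & p) is F. ✓
5: [](p -> q & p) is T. ✗
6: [](p -> q & p) is F. ✓
7: [](p -> q & p) is T. ✗
8: [](p -> q & p) is F. ✓
That's 4 of 8 worlds, so 4/8 = 1/2.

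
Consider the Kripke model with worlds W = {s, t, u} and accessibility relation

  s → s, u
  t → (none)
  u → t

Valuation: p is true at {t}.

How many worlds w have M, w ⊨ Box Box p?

s: successors {s, u}; Box p there: s:F, u:T. ✗
t: no successors, so Box Box p holds vacuously. ✓
u: successors {t}; Box p there: t:T. ✓
Satisfying worlds: {t, u}.

2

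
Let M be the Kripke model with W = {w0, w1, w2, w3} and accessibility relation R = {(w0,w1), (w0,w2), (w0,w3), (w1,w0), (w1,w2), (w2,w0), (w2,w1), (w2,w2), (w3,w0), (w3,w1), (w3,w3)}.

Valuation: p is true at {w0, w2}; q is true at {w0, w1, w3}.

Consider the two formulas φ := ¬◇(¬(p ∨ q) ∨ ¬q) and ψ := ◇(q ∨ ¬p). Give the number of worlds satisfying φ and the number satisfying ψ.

For ¬◇(¬(p ∨ q) ∨ ¬q):
w0: ◇(¬(p ∨ q) ∨ ¬q) is T. ✗
w1: ◇(¬(p ∨ q) ∨ ¬q) is T. ✗
w2: ◇(¬(p ∨ q) ∨ ¬q) is T. ✗
w3: ◇(¬(p ∨ q) ∨ ¬q) is F. ✓
— 1 world.
For ◇(q ∨ ¬p):
w0: successors {w1, w2, w3}; q ∨ ¬p there: w1:T, w2:F, w3:T. ✓
w1: successors {w0, w2}; q ∨ ¬p there: w0:T, w2:F. ✓
w2: successors {w0, w1, w2}; q ∨ ¬p there: w0:T, w1:T, w2:F. ✓
w3: successors {w0, w1, w3}; q ∨ ¬p there: w0:T, w1:T, w3:T. ✓
— 4 worlds.

1 and 4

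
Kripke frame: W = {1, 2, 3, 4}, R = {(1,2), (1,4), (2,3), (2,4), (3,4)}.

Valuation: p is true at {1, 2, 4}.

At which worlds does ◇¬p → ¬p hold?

1: ◇¬p is F, ¬p is F. ✓
2: ◇¬p is T, ¬p is F. ✗
3: ◇¬p is F, ¬p is T. ✓
4: ◇¬p is F, ¬p is F. ✓

{1, 3, 4}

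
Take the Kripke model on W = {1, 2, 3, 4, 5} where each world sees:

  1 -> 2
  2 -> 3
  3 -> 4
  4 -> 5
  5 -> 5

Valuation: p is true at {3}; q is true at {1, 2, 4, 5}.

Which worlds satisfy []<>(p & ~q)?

1: successors {2}; <>(p & ~q) there: 2:T. ✓
2: successors {3}; <>(p & ~q) there: 3:F. ✗
3: successors {4}; <>(p & ~q) there: 4:F. ✗
4: successors {5}; <>(p & ~q) there: 5:F. ✗
5: successors {5}; <>(p & ~q) there: 5:F. ✗

{1}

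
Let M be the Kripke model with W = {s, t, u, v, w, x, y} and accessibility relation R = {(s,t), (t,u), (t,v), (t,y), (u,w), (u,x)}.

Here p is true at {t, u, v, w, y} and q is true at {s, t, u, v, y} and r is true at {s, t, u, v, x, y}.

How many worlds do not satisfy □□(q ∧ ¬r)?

s: successors {t}; □(q ∧ ¬r) there: t:F. ✗
t: successors {u, v, y}; □(q ∧ ¬r) there: u:F, v:T, y:T. ✗
u: successors {w, x}; □(q ∧ ¬r) there: w:T, x:T. ✓
v: no successors, so □□(q ∧ ¬r) holds vacuously. ✓
w: no successors, so □□(q ∧ ¬r) holds vacuously. ✓
x: no successors, so □□(q ∧ ¬r) holds vacuously. ✓
y: no successors, so □□(q ∧ ¬r) holds vacuously. ✓
Satisfying worlds: {u, v, w, x, y}.
So □□(q ∧ ¬r) fails at the other 2 worlds.

2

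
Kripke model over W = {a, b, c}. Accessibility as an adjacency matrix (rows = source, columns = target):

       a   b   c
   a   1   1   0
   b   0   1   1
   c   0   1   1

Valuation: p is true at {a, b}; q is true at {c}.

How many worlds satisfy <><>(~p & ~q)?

a: successors {a, b}; <>(~p & ~q) there: a:F, b:F. ✗
b: successors {b, c}; <>(~p & ~q) there: b:F, c:F. ✗
c: successors {b, c}; <>(~p & ~q) there: b:F, c:F. ✗
Satisfying worlds: ∅.

0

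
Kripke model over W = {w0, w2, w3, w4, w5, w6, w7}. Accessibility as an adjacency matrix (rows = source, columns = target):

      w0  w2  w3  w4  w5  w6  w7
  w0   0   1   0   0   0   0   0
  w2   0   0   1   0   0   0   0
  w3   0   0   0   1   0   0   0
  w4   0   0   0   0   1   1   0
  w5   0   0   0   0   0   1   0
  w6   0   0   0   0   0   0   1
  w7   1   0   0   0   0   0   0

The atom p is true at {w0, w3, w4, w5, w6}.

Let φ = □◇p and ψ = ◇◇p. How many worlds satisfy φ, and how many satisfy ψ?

4 and 5

For □◇p:
w0: successors {w2}; ◇p there: w2:T. ✓
w2: successors {w3}; ◇p there: w3:T. ✓
w3: successors {w4}; ◇p there: w4:T. ✓
w4: successors {w5, w6}; ◇p there: w5:T, w6:F. ✗
w5: successors {w6}; ◇p there: w6:F. ✗
w6: successors {w7}; ◇p there: w7:T. ✓
w7: successors {w0}; ◇p there: w0:F. ✗
— 4 worlds.
For ◇◇p:
w0: successors {w2}; ◇p there: w2:T. ✓
w2: successors {w3}; ◇p there: w3:T. ✓
w3: successors {w4}; ◇p there: w4:T. ✓
w4: successors {w5, w6}; ◇p there: w5:T, w6:F. ✓
w5: successors {w6}; ◇p there: w6:F. ✗
w6: successors {w7}; ◇p there: w7:T. ✓
w7: successors {w0}; ◇p there: w0:F. ✗
— 5 worlds.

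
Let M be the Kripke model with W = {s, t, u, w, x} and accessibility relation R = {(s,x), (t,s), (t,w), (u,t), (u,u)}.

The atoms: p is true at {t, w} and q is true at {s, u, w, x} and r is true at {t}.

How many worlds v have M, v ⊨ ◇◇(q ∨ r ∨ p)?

s: successors {x}; ◇(q ∨ r ∨ p) there: x:F. ✗
t: successors {s, w}; ◇(q ∨ r ∨ p) there: s:T, w:F. ✓
u: successors {t, u}; ◇(q ∨ r ∨ p) there: t:T, u:T. ✓
w: no successors, so ◇◇(q ∨ r ∨ p) fails. ✗
x: no successors, so ◇◇(q ∨ r ∨ p) fails. ✗
Satisfying worlds: {t, u}.

2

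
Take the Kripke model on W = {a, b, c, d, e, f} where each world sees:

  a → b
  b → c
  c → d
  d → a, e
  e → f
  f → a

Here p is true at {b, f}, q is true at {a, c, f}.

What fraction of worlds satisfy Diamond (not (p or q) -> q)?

5/6

a: successors {b}; not (p or q) -> q there: b:T. ✓
b: successors {c}; not (p or q) -> q there: c:T. ✓
c: successors {d}; not (p or q) -> q there: d:F. ✗
d: successors {a, e}; not (p or q) -> q there: a:T, e:F. ✓
e: successors {f}; not (p or q) -> q there: f:T. ✓
f: successors {a}; not (p or q) -> q there: a:T. ✓
That's 5 of 6 worlds, so 5/6.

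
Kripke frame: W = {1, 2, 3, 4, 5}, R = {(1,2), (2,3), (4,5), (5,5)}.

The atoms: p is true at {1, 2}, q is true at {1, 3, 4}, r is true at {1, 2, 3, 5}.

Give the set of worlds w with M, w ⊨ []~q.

{1, 3, 4, 5}

1: successors {2}; ~q there: 2:T. ✓
2: successors {3}; ~q there: 3:F. ✗
3: no successors, so []~q holds vacuously. ✓
4: successors {5}; ~q there: 5:T. ✓
5: successors {5}; ~q there: 5:T. ✓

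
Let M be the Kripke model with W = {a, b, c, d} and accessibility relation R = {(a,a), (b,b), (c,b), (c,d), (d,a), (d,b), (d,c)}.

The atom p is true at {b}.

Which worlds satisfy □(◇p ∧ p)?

{b}

a: successors {a}; ◇p ∧ p there: a:F. ✗
b: successors {b}; ◇p ∧ p there: b:T. ✓
c: successors {b, d}; ◇p ∧ p there: b:T, d:F. ✗
d: successors {a, b, c}; ◇p ∧ p there: a:F, b:T, c:F. ✗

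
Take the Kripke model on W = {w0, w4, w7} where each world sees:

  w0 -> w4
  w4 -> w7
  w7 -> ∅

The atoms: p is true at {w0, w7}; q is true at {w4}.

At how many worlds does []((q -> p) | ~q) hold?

w0: successors {w4}; (q -> p) | ~q there: w4:F. ✗
w4: successors {w7}; (q -> p) | ~q there: w7:T. ✓
w7: no successors, so []((q -> p) | ~q) holds vacuously. ✓
Satisfying worlds: {w4, w7}.

2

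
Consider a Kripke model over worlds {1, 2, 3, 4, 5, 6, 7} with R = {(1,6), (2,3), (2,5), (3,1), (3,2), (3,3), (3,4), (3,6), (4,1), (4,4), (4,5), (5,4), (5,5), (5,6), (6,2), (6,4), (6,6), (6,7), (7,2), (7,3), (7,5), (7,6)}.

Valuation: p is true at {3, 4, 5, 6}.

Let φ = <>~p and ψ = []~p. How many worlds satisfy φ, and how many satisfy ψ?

For <>~p:
1: successors {6}; ~p there: 6:F. ✗
2: successors {3, 5}; ~p there: 3:F, 5:F. ✗
3: successors {1, 2, 3, 4, 6}; ~p there: 1:T, 2:T, 3:F, 4:F, 6:F. ✓
4: successors {1, 4, 5}; ~p there: 1:T, 4:F, 5:F. ✓
5: successors {4, 5, 6}; ~p there: 4:F, 5:F, 6:F. ✗
6: successors {2, 4, 6, 7}; ~p there: 2:T, 4:F, 6:F, 7:T. ✓
7: successors {2, 3, 5, 6}; ~p there: 2:T, 3:F, 5:F, 6:F. ✓
— 4 worlds.
For []~p:
1: successors {6}; ~p there: 6:F. ✗
2: successors {3, 5}; ~p there: 3:F, 5:F. ✗
3: successors {1, 2, 3, 4, 6}; ~p there: 1:T, 2:T, 3:F, 4:F, 6:F. ✗
4: successors {1, 4, 5}; ~p there: 1:T, 4:F, 5:F. ✗
5: successors {4, 5, 6}; ~p there: 4:F, 5:F, 6:F. ✗
6: successors {2, 4, 6, 7}; ~p there: 2:T, 4:F, 6:F, 7:T. ✗
7: successors {2, 3, 5, 6}; ~p there: 2:T, 3:F, 5:F, 6:F. ✗
— 0 worlds.

4 and 0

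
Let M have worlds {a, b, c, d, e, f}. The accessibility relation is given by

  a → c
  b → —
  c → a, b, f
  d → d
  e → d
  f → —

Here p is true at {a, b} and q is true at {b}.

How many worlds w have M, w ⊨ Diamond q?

a: successors {c}; q there: c:F. ✗
b: no successors, so Diamond q fails. ✗
c: successors {a, b, f}; q there: a:F, b:T, f:F. ✓
d: successors {d}; q there: d:F. ✗
e: successors {d}; q there: d:F. ✗
f: no successors, so Diamond q fails. ✗
Satisfying worlds: {c}.

1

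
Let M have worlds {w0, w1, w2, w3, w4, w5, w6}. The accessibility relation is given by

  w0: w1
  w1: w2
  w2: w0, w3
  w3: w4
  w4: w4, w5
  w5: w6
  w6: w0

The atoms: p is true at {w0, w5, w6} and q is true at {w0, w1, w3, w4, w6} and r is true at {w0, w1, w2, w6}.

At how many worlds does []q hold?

w0: successors {w1}; q there: w1:T. ✓
w1: successors {w2}; q there: w2:F. ✗
w2: successors {w0, w3}; q there: w0:T, w3:T. ✓
w3: successors {w4}; q there: w4:T. ✓
w4: successors {w4, w5}; q there: w4:T, w5:F. ✗
w5: successors {w6}; q there: w6:T. ✓
w6: successors {w0}; q there: w0:T. ✓
Satisfying worlds: {w0, w2, w3, w5, w6}.

5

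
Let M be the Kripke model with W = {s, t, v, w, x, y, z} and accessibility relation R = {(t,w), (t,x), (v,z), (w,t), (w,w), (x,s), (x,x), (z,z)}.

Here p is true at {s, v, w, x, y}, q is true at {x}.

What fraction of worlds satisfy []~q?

s: no successors, so []~q holds vacuously. ✓
t: successors {w, x}; ~q there: w:T, x:F. ✗
v: successors {z}; ~q there: z:T. ✓
w: successors {t, w}; ~q there: t:T, w:T. ✓
x: successors {s, x}; ~q there: s:T, x:F. ✗
y: no successors, so []~q holds vacuously. ✓
z: successors {z}; ~q there: z:T. ✓
That's 5 of 7 worlds, so 5/7.

5/7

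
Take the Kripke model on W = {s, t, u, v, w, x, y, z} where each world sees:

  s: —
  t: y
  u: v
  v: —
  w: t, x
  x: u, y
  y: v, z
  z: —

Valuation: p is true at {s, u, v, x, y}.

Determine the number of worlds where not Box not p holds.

5

s: Box not p is T. ✗
t: Box not p is F. ✓
u: Box not p is F. ✓
v: Box not p is T. ✗
w: Box not p is F. ✓
x: Box not p is F. ✓
y: Box not p is F. ✓
z: Box not p is T. ✗
Satisfying worlds: {t, u, w, x, y}.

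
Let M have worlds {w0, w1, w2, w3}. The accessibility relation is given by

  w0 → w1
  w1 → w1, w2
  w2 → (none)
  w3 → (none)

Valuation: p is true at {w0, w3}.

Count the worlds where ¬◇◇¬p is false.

2

w0: ◇◇¬p is T. ✗
w1: ◇◇¬p is T. ✗
w2: ◇◇¬p is F. ✓
w3: ◇◇¬p is F. ✓
Satisfying worlds: {w2, w3}.
So ¬◇◇¬p fails at the other 2 worlds.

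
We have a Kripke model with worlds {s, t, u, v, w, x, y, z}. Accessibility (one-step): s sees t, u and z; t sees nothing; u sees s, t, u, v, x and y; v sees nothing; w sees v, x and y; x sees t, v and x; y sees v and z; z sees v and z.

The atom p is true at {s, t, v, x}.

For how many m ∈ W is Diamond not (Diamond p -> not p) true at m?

s: successors {t, u, z}; not (Diamond p -> not p) there: t:F, u:F, z:F. ✗
t: no successors, so Diamond not (Diamond p -> not p) fails. ✗
u: successors {s, t, u, v, x, y}; not (Diamond p -> not p) there: s:T, t:F, u:F, v:F, x:T, y:F. ✓
v: no successors, so Diamond not (Diamond p -> not p) fails. ✗
w: successors {v, x, y}; not (Diamond p -> not p) there: v:F, x:T, y:F. ✓
x: successors {t, v, x}; not (Diamond p -> not p) there: t:F, v:F, x:T. ✓
y: successors {v, z}; not (Diamond p -> not p) there: v:F, z:F. ✗
z: successors {v, z}; not (Diamond p -> not p) there: v:F, z:F. ✗
Satisfying worlds: {u, w, x}.

3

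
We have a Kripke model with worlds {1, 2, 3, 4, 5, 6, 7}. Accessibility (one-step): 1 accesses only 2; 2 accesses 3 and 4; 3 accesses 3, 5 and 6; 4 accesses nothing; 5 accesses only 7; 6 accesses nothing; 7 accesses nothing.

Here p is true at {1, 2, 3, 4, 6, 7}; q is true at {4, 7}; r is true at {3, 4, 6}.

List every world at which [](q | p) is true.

1: successors {2}; q | p there: 2:T. ✓
2: successors {3, 4}; q | p there: 3:T, 4:T. ✓
3: successors {3, 5, 6}; q | p there: 3:T, 5:F, 6:T. ✗
4: no successors, so [](q | p) holds vacuously. ✓
5: successors {7}; q | p there: 7:T. ✓
6: no successors, so [](q | p) holds vacuously. ✓
7: no successors, so [](q | p) holds vacuously. ✓

{1, 2, 4, 5, 6, 7}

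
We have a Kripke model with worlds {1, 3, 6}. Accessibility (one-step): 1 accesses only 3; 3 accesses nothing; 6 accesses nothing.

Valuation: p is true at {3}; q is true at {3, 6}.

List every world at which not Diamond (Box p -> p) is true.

{3, 6}

1: Diamond (Box p -> p) is T. ✗
3: Diamond (Box p -> p) is F. ✓
6: Diamond (Box p -> p) is F. ✓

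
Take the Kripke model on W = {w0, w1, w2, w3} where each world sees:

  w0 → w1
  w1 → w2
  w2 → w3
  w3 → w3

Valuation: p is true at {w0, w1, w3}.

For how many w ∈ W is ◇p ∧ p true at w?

2

w0: ◇p is T, p is T. ✓
w1: ◇p is F, p is T. ✗
w2: ◇p is T, p is F. ✗
w3: ◇p is T, p is T. ✓
Satisfying worlds: {w0, w3}.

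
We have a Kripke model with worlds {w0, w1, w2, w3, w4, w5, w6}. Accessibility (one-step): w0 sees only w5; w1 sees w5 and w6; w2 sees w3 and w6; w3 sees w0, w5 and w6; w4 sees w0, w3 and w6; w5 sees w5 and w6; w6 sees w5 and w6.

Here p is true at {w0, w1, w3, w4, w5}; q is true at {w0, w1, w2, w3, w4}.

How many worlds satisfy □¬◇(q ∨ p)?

0

w0: successors {w5}; ¬◇(q ∨ p) there: w5:F. ✗
w1: successors {w5, w6}; ¬◇(q ∨ p) there: w5:F, w6:F. ✗
w2: successors {w3, w6}; ¬◇(q ∨ p) there: w3:F, w6:F. ✗
w3: successors {w0, w5, w6}; ¬◇(q ∨ p) there: w0:F, w5:F, w6:F. ✗
w4: successors {w0, w3, w6}; ¬◇(q ∨ p) there: w0:F, w3:F, w6:F. ✗
w5: successors {w5, w6}; ¬◇(q ∨ p) there: w5:F, w6:F. ✗
w6: successors {w5, w6}; ¬◇(q ∨ p) there: w5:F, w6:F. ✗
Satisfying worlds: ∅.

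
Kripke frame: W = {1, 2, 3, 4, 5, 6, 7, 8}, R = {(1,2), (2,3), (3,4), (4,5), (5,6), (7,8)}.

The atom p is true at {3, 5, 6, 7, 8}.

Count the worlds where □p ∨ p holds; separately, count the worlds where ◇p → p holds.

For □p ∨ p:
1: □p is F, p is F. ✗
2: □p is T, p is F. ✓
3: □p is F, p is T. ✓
4: □p is T, p is F. ✓
5: □p is T, p is T. ✓
6: □p is T, p is T. ✓
7: □p is T, p is T. ✓
8: □p is T, p is T. ✓
— 7 worlds.
For ◇p → p:
1: ◇p is F, p is F. ✓
2: ◇p is T, p is F. ✗
3: ◇p is F, p is T. ✓
4: ◇p is T, p is F. ✗
5: ◇p is T, p is T. ✓
6: ◇p is F, p is T. ✓
7: ◇p is T, p is T. ✓
8: ◇p is F, p is T. ✓
— 6 worlds.

7 and 6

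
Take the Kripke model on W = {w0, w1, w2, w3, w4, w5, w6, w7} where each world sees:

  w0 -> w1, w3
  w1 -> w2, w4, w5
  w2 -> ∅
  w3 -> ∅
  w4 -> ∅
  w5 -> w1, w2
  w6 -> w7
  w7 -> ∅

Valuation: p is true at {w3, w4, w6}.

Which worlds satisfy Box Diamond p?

{w2, w3, w4, w7}

w0: successors {w1, w3}; Diamond p there: w1:T, w3:F. ✗
w1: successors {w2, w4, w5}; Diamond p there: w2:F, w4:F, w5:F. ✗
w2: no successors, so Box Diamond p holds vacuously. ✓
w3: no successors, so Box Diamond p holds vacuously. ✓
w4: no successors, so Box Diamond p holds vacuously. ✓
w5: successors {w1, w2}; Diamond p there: w1:T, w2:F. ✗
w6: successors {w7}; Diamond p there: w7:F. ✗
w7: no successors, so Box Diamond p holds vacuously. ✓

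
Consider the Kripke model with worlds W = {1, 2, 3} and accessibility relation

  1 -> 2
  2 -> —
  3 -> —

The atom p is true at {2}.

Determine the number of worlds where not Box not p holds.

1

1: Box not p is F. ✓
2: Box not p is T. ✗
3: Box not p is T. ✗
Satisfying worlds: {1}.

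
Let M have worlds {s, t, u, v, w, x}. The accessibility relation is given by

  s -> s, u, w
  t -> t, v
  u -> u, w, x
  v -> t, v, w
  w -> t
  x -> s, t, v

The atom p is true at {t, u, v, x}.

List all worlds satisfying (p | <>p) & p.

{t, u, v, x}

s: p | <>p is T, p is F. ✗
t: p | <>p is T, p is T. ✓
u: p | <>p is T, p is T. ✓
v: p | <>p is T, p is T. ✓
w: p | <>p is T, p is F. ✗
x: p | <>p is T, p is T. ✓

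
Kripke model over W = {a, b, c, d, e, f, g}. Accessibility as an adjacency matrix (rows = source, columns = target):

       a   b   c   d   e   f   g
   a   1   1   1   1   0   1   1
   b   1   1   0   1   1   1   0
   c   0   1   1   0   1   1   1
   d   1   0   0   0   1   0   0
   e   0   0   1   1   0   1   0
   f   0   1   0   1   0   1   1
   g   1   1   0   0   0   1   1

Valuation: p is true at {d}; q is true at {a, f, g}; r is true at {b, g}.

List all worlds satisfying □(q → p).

∅

a: successors {a, b, c, d, f, g}; q → p there: a:F, b:T, c:T, d:T, f:F, g:F. ✗
b: successors {a, b, d, e, f}; q → p there: a:F, b:T, d:T, e:T, f:F. ✗
c: successors {b, c, e, f, g}; q → p there: b:T, c:T, e:T, f:F, g:F. ✗
d: successors {a, e}; q → p there: a:F, e:T. ✗
e: successors {c, d, f}; q → p there: c:T, d:T, f:F. ✗
f: successors {b, d, f, g}; q → p there: b:T, d:T, f:F, g:F. ✗
g: successors {a, b, f, g}; q → p there: a:F, b:T, f:F, g:F. ✗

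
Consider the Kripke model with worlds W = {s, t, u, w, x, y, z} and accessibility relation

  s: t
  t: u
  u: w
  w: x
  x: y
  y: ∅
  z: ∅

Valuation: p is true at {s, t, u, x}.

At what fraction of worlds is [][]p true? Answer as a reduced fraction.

5/7

s: successors {t}; []p there: t:T. ✓
t: successors {u}; []p there: u:F. ✗
u: successors {w}; []p there: w:T. ✓
w: successors {x}; []p there: x:F. ✗
x: successors {y}; []p there: y:T. ✓
y: no successors, so [][]p holds vacuously. ✓
z: no successors, so [][]p holds vacuously. ✓
That's 5 of 7 worlds, so 5/7.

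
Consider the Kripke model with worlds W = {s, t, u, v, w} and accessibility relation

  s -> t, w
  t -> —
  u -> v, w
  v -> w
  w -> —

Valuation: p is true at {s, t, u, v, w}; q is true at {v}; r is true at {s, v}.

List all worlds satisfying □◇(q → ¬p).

{t, w}

s: successors {t, w}; ◇(q → ¬p) there: t:F, w:F. ✗
t: no successors, so □◇(q → ¬p) holds vacuously. ✓
u: successors {v, w}; ◇(q → ¬p) there: v:T, w:F. ✗
v: successors {w}; ◇(q → ¬p) there: w:F. ✗
w: no successors, so □◇(q → ¬p) holds vacuously. ✓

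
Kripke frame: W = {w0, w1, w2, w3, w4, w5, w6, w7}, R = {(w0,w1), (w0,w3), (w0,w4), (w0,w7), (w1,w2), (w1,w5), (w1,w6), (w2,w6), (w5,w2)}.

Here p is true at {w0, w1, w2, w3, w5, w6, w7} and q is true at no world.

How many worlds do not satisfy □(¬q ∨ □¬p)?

0

w0: successors {w1, w3, w4, w7}; ¬q ∨ □¬p there: w1:T, w3:T, w4:T, w7:T. ✓
w1: successors {w2, w5, w6}; ¬q ∨ □¬p there: w2:T, w5:T, w6:T. ✓
w2: successors {w6}; ¬q ∨ □¬p there: w6:T. ✓
w3: no successors, so □(¬q ∨ □¬p) holds vacuously. ✓
w4: no successors, so □(¬q ∨ □¬p) holds vacuously. ✓
w5: successors {w2}; ¬q ∨ □¬p there: w2:T. ✓
w6: no successors, so □(¬q ∨ □¬p) holds vacuously. ✓
w7: no successors, so □(¬q ∨ □¬p) holds vacuously. ✓
Satisfying worlds: {w0, w1, w2, w3, w4, w5, w6, w7}.
So □(¬q ∨ □¬p) fails at the other 0 worlds.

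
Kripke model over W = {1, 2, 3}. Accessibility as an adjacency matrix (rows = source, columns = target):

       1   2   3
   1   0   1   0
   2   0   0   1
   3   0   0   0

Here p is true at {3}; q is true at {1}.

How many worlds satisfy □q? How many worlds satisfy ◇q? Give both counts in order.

1 and 0

For □q:
1: successors {2}; q there: 2:F. ✗
2: successors {3}; q there: 3:F. ✗
3: no successors, so □q holds vacuously. ✓
— 1 world.
For ◇q:
1: successors {2}; q there: 2:F. ✗
2: successors {3}; q there: 3:F. ✗
3: no successors, so ◇q fails. ✗
— 0 worlds.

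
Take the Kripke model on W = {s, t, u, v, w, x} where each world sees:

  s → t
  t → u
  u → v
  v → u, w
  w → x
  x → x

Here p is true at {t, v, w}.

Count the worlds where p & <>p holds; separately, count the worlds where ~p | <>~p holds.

For p & <>p:
s: p is F, <>p is T. ✗
t: p is T, <>p is F. ✗
u: p is F, <>p is T. ✗
v: p is T, <>p is T. ✓
w: p is T, <>p is F. ✗
x: p is F, <>p is F. ✗
— 1 world.
For ~p | <>~p:
s: ~p is T, <>~p is F. ✓
t: ~p is F, <>~p is T. ✓
u: ~p is T, <>~p is F. ✓
v: ~p is F, <>~p is T. ✓
w: ~p is F, <>~p is T. ✓
x: ~p is T, <>~p is T. ✓
— 6 worlds.

1 and 6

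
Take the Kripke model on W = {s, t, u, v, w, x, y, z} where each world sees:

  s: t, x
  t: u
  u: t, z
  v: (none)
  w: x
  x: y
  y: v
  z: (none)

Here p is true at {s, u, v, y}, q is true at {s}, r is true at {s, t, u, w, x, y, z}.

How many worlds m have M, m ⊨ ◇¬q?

6

s: successors {t, x}; ¬q there: t:T, x:T. ✓
t: successors {u}; ¬q there: u:T. ✓
u: successors {t, z}; ¬q there: t:T, z:T. ✓
v: no successors, so ◇¬q fails. ✗
w: successors {x}; ¬q there: x:T. ✓
x: successors {y}; ¬q there: y:T. ✓
y: successors {v}; ¬q there: v:T. ✓
z: no successors, so ◇¬q fails. ✗
Satisfying worlds: {s, t, u, w, x, y}.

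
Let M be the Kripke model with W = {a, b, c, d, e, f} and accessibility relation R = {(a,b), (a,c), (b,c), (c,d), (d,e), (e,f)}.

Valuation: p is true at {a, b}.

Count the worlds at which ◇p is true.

1

a: successors {b, c}; p there: b:T, c:F. ✓
b: successors {c}; p there: c:F. ✗
c: successors {d}; p there: d:F. ✗
d: successors {e}; p there: e:F. ✗
e: successors {f}; p there: f:F. ✗
f: no successors, so ◇p fails. ✗
Satisfying worlds: {a}.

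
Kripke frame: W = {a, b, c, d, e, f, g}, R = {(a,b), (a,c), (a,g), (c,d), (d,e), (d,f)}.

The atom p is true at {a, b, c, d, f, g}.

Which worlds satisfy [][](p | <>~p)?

a: successors {b, c, g}; [](p | <>~p) there: b:T, c:T, g:T. ✓
b: no successors, so [][](p | <>~p) holds vacuously. ✓
c: successors {d}; [](p | <>~p) there: d:F. ✗
d: successors {e, f}; [](p | <>~p) there: e:T, f:T. ✓
e: no successors, so [][](p | <>~p) holds vacuously. ✓
f: no successors, so [][](p | <>~p) holds vacuously. ✓
g: no successors, so [][](p | <>~p) holds vacuously. ✓

{a, b, d, e, f, g}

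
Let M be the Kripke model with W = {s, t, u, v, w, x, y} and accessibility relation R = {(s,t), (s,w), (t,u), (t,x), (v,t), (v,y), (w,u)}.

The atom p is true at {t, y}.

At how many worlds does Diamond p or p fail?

3

s: Diamond p is T, p is F. ✓
t: Diamond p is F, p is T. ✓
u: Diamond p is F, p is F. ✗
v: Diamond p is T, p is F. ✓
w: Diamond p is F, p is F. ✗
x: Diamond p is F, p is F. ✗
y: Diamond p is F, p is T. ✓
Satisfying worlds: {s, t, v, y}.
So Diamond p or p fails at the other 3 worlds.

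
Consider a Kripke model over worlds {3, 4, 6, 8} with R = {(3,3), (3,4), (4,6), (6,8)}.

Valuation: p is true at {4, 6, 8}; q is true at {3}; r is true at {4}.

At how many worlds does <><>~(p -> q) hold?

3: successors {3, 4}; <>~(p -> q) there: 3:T, 4:T. ✓
4: successors {6}; <>~(p -> q) there: 6:T. ✓
6: successors {8}; <>~(p -> q) there: 8:F. ✗
8: no successors, so <><>~(p -> q) fails. ✗
Satisfying worlds: {3, 4}.

2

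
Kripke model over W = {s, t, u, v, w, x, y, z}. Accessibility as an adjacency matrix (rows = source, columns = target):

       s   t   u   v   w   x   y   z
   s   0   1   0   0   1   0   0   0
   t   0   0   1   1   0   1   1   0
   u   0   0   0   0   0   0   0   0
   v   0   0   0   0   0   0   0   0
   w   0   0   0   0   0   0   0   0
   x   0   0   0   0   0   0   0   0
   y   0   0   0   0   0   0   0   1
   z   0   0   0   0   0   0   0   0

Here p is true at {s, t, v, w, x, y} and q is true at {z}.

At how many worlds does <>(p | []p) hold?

3

s: successors {t, w}; p | []p there: t:T, w:T. ✓
t: successors {u, v, x, y}; p | []p there: u:T, v:T, x:T, y:T. ✓
u: no successors, so <>(p | []p) fails. ✗
v: no successors, so <>(p | []p) fails. ✗
w: no successors, so <>(p | []p) fails. ✗
x: no successors, so <>(p | []p) fails. ✗
y: successors {z}; p | []p there: z:T. ✓
z: no successors, so <>(p | []p) fails. ✗
Satisfying worlds: {s, t, y}.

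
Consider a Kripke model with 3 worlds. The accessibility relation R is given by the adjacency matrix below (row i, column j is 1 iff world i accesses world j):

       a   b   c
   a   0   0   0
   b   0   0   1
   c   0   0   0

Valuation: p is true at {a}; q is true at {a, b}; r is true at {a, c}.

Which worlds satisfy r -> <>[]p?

a: r is T, <>[]p is F. ✗
b: r is F, <>[]p is T. ✓
c: r is T, <>[]p is F. ✗

{b}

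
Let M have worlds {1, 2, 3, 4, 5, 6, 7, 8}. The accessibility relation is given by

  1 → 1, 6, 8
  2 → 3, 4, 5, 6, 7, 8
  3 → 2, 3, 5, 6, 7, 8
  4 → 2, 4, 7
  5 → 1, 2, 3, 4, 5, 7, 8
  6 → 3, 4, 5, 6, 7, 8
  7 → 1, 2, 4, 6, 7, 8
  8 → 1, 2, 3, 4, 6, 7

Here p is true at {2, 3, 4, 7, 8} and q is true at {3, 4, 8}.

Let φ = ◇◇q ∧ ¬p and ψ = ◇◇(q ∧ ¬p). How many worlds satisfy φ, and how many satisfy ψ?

3 and 0

For ◇◇q ∧ ¬p:
1: ◇◇q is T, ¬p is T. ✓
2: ◇◇q is T, ¬p is F. ✗
3: ◇◇q is T, ¬p is F. ✗
4: ◇◇q is T, ¬p is F. ✗
5: ◇◇q is T, ¬p is T. ✓
6: ◇◇q is T, ¬p is T. ✓
7: ◇◇q is T, ¬p is F. ✗
8: ◇◇q is T, ¬p is F. ✗
— 3 worlds.
For ◇◇(q ∧ ¬p):
1: successors {1, 6, 8}; ◇(q ∧ ¬p) there: 1:F, 6:F, 8:F. ✗
2: successors {3, 4, 5, 6, 7, 8}; ◇(q ∧ ¬p) there: 3:F, 4:F, 5:F, 6:F, 7:F, 8:F. ✗
3: successors {2, 3, 5, 6, 7, 8}; ◇(q ∧ ¬p) there: 2:F, 3:F, 5:F, 6:F, 7:F, 8:F. ✗
4: successors {2, 4, 7}; ◇(q ∧ ¬p) there: 2:F, 4:F, 7:F. ✗
5: successors {1, 2, 3, 4, 5, 7, 8}; ◇(q ∧ ¬p) there: 1:F, 2:F, 3:F, 4:F, 5:F, 7:F, 8:F. ✗
6: successors {3, 4, 5, 6, 7, 8}; ◇(q ∧ ¬p) there: 3:F, 4:F, 5:F, 6:F, 7:F, 8:F. ✗
7: successors {1, 2, 4, 6, 7, 8}; ◇(q ∧ ¬p) there: 1:F, 2:F, 4:F, 6:F, 7:F, 8:F. ✗
8: successors {1, 2, 3, 4, 6, 7}; ◇(q ∧ ¬p) there: 1:F, 2:F, 3:F, 4:F, 6:F, 7:F. ✗
— 0 worlds.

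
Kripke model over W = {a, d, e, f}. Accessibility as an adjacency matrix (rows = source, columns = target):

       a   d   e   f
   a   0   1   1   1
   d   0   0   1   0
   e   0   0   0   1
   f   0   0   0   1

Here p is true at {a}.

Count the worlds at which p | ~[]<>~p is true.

1

a: p is T, ~[]<>~p is F. ✓
d: p is F, ~[]<>~p is F. ✗
e: p is F, ~[]<>~p is F. ✗
f: p is F, ~[]<>~p is F. ✗
Satisfying worlds: {a}.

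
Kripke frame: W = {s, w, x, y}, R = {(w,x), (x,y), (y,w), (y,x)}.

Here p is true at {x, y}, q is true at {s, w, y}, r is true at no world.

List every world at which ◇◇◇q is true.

{w, x, y}

s: no successors, so ◇◇◇q fails. ✗
w: successors {x}; ◇◇q there: x:T. ✓
x: successors {y}; ◇◇q there: y:T. ✓
y: successors {w, x}; ◇◇q there: w:T, x:T. ✓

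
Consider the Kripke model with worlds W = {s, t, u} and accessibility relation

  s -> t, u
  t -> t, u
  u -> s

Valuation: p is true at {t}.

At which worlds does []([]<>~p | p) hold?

s: successors {t, u}; []<>~p | p there: t:T, u:T. ✓
t: successors {t, u}; []<>~p | p there: t:T, u:T. ✓
u: successors {s}; []<>~p | p there: s:T. ✓

{s, t, u}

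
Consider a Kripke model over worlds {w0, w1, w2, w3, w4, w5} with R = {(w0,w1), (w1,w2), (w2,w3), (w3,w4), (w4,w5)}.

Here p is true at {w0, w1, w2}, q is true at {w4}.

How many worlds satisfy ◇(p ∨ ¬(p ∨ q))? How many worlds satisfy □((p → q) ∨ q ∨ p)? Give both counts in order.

For ◇(p ∨ ¬(p ∨ q)):
w0: successors {w1}; p ∨ ¬(p ∨ q) there: w1:T. ✓
w1: successors {w2}; p ∨ ¬(p ∨ q) there: w2:T. ✓
w2: successors {w3}; p ∨ ¬(p ∨ q) there: w3:T. ✓
w3: successors {w4}; p ∨ ¬(p ∨ q) there: w4:F. ✗
w4: successors {w5}; p ∨ ¬(p ∨ q) there: w5:T. ✓
w5: no successors, so ◇(p ∨ ¬(p ∨ q)) fails. ✗
— 4 worlds.
For □((p → q) ∨ q ∨ p):
w0: successors {w1}; (p → q) ∨ q ∨ p there: w1:T. ✓
w1: successors {w2}; (p → q) ∨ q ∨ p there: w2:T. ✓
w2: successors {w3}; (p → q) ∨ q ∨ p there: w3:T. ✓
w3: successors {w4}; (p → q) ∨ q ∨ p there: w4:T. ✓
w4: successors {w5}; (p → q) ∨ q ∨ p there: w5:T. ✓
w5: no successors, so □((p → q) ∨ q ∨ p) holds vacuously. ✓
— 6 worlds.

4 and 6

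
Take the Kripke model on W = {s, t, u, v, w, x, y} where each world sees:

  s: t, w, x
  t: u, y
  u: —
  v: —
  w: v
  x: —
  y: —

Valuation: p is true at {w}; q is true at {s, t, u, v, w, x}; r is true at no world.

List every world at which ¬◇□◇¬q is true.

s: ◇□◇¬q is T. ✗
t: ◇□◇¬q is T. ✗
u: ◇□◇¬q is F. ✓
v: ◇□◇¬q is F. ✓
w: ◇□◇¬q is T. ✗
x: ◇□◇¬q is F. ✓
y: ◇□◇¬q is F. ✓

{u, v, x, y}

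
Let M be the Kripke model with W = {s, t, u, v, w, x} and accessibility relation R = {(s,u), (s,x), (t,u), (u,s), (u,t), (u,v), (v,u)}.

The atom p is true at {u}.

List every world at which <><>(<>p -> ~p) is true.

{s, t, u, v}

s: successors {u, x}; <>(<>p -> ~p) there: u:T, x:F. ✓
t: successors {u}; <>(<>p -> ~p) there: u:T. ✓
u: successors {s, t, v}; <>(<>p -> ~p) there: s:T, t:T, v:T. ✓
v: successors {u}; <>(<>p -> ~p) there: u:T. ✓
w: no successors, so <><>(<>p -> ~p) fails. ✗
x: no successors, so <><>(<>p -> ~p) fails. ✗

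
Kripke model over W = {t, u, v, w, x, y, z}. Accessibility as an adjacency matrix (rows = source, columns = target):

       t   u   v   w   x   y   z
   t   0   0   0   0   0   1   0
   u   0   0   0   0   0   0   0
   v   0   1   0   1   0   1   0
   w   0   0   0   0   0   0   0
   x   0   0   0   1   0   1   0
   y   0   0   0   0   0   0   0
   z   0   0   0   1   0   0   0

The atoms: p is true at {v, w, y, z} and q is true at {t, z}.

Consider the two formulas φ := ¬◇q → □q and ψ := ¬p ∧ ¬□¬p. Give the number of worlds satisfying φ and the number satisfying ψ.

For ¬◇q → □q:
t: ¬◇q is T, □q is F. ✗
u: ¬◇q is T, □q is T. ✓
v: ¬◇q is T, □q is F. ✗
w: ¬◇q is T, □q is T. ✓
x: ¬◇q is T, □q is F. ✗
y: ¬◇q is T, □q is T. ✓
z: ¬◇q is T, □q is F. ✗
— 3 worlds.
For ¬p ∧ ¬□¬p:
t: ¬p is T, ¬□¬p is T. ✓
u: ¬p is T, ¬□¬p is F. ✗
v: ¬p is F, ¬□¬p is T. ✗
w: ¬p is F, ¬□¬p is F. ✗
x: ¬p is T, ¬□¬p is T. ✓
y: ¬p is F, ¬□¬p is F. ✗
z: ¬p is F, ¬□¬p is T. ✗
— 2 worlds.

3 and 2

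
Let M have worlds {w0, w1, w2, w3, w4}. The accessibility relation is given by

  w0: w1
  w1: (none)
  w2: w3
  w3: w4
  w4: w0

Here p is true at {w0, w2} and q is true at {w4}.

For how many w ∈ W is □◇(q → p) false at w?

w0: successors {w1}; ◇(q → p) there: w1:F. ✗
w1: no successors, so □◇(q → p) holds vacuously. ✓
w2: successors {w3}; ◇(q → p) there: w3:F. ✗
w3: successors {w4}; ◇(q → p) there: w4:T. ✓
w4: successors {w0}; ◇(q → p) there: w0:T. ✓
Satisfying worlds: {w1, w3, w4}.
So □◇(q → p) fails at the other 2 worlds.

2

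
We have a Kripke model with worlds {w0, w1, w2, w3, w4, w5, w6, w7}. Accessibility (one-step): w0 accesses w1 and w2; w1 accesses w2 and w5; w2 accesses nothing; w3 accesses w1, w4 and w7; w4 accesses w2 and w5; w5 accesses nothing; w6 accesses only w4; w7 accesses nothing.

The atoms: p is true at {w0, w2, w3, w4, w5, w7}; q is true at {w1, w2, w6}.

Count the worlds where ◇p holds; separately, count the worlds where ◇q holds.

5 and 4

For ◇p:
w0: successors {w1, w2}; p there: w1:F, w2:T. ✓
w1: successors {w2, w5}; p there: w2:T, w5:T. ✓
w2: no successors, so ◇p fails. ✗
w3: successors {w1, w4, w7}; p there: w1:F, w4:T, w7:T. ✓
w4: successors {w2, w5}; p there: w2:T, w5:T. ✓
w5: no successors, so ◇p fails. ✗
w6: successors {w4}; p there: w4:T. ✓
w7: no successors, so ◇p fails. ✗
— 5 worlds.
For ◇q:
w0: successors {w1, w2}; q there: w1:T, w2:T. ✓
w1: successors {w2, w5}; q there: w2:T, w5:F. ✓
w2: no successors, so ◇q fails. ✗
w3: successors {w1, w4, w7}; q there: w1:T, w4:F, w7:F. ✓
w4: successors {w2, w5}; q there: w2:T, w5:F. ✓
w5: no successors, so ◇q fails. ✗
w6: successors {w4}; q there: w4:F. ✗
w7: no successors, so ◇q fails. ✗
— 4 worlds.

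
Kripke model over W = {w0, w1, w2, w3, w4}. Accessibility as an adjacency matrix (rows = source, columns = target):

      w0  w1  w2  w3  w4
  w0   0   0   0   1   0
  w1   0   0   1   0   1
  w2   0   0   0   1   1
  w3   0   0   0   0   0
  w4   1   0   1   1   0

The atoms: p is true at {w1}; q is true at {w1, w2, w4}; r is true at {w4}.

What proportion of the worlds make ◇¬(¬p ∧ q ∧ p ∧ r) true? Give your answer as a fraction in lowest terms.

4/5

w0: successors {w3}; ¬(¬p ∧ q ∧ p ∧ r) there: w3:T. ✓
w1: successors {w2, w4}; ¬(¬p ∧ q ∧ p ∧ r) there: w2:T, w4:T. ✓
w2: successors {w3, w4}; ¬(¬p ∧ q ∧ p ∧ r) there: w3:T, w4:T. ✓
w3: no successors, so ◇¬(¬p ∧ q ∧ p ∧ r) fails. ✗
w4: successors {w0, w2, w3}; ¬(¬p ∧ q ∧ p ∧ r) there: w0:T, w2:T, w3:T. ✓
That's 4 of 5 worlds, so 4/5.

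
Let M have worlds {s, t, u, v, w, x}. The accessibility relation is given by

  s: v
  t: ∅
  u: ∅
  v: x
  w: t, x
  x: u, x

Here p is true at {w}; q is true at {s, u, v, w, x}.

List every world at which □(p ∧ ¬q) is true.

s: successors {v}; p ∧ ¬q there: v:F. ✗
t: no successors, so □(p ∧ ¬q) holds vacuously. ✓
u: no successors, so □(p ∧ ¬q) holds vacuously. ✓
v: successors {x}; p ∧ ¬q there: x:F. ✗
w: successors {t, x}; p ∧ ¬q there: t:F, x:F. ✗
x: successors {u, x}; p ∧ ¬q there: u:F, x:F. ✗

{t, u}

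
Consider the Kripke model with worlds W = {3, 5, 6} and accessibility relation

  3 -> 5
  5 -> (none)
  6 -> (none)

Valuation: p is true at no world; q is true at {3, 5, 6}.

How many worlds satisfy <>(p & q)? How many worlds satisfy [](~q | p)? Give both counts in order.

For <>(p & q):
3: successors {5}; p & q there: 5:F. ✗
5: no successors, so <>(p & q) fails. ✗
6: no successors, so <>(p & q) fails. ✗
— 0 worlds.
For [](~q | p):
3: successors {5}; ~q | p there: 5:F. ✗
5: no successors, so [](~q | p) holds vacuously. ✓
6: no successors, so [](~q | p) holds vacuously. ✓
— 2 worlds.

0 and 2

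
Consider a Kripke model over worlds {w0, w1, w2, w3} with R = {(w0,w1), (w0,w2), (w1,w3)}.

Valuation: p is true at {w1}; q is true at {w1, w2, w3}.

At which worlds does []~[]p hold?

{w2, w3}

w0: successors {w1, w2}; ~[]p there: w1:T, w2:F. ✗
w1: successors {w3}; ~[]p there: w3:F. ✗
w2: no successors, so []~[]p holds vacuously. ✓
w3: no successors, so []~[]p holds vacuously. ✓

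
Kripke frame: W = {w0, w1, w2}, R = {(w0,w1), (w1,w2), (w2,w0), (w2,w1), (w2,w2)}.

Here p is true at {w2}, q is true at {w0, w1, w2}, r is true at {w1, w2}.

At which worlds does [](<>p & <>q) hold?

w0: successors {w1}; <>p & <>q there: w1:T. ✓
w1: successors {w2}; <>p & <>q there: w2:T. ✓
w2: successors {w0, w1, w2}; <>p & <>q there: w0:F, w1:T, w2:T. ✗

{w0, w1}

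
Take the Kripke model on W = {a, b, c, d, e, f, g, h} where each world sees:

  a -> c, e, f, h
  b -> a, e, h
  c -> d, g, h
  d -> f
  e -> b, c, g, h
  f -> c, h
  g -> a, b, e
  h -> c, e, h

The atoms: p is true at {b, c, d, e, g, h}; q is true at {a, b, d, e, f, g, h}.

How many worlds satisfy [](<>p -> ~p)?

a: successors {c, e, f, h}; <>p -> ~p there: c:F, e:F, f:T, h:F. ✗
b: successors {a, e, h}; <>p -> ~p there: a:T, e:F, h:F. ✗
c: successors {d, g, h}; <>p -> ~p there: d:T, g:F, h:F. ✗
d: successors {f}; <>p -> ~p there: f:T. ✓
e: successors {b, c, g, h}; <>p -> ~p there: b:F, c:F, g:F, h:F. ✗
f: successors {c, h}; <>p -> ~p there: c:F, h:F. ✗
g: successors {a, b, e}; <>p -> ~p there: a:T, b:F, e:F. ✗
h: successors {c, e, h}; <>p -> ~p there: c:F, e:F, h:F. ✗
Satisfying worlds: {d}.

1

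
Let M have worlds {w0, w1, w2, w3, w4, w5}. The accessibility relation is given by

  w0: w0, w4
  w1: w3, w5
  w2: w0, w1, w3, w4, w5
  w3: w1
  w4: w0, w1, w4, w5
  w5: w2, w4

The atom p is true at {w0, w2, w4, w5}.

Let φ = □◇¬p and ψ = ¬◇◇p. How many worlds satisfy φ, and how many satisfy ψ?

For □◇¬p:
w0: successors {w0, w4}; ◇¬p there: w0:F, w4:T. ✗
w1: successors {w3, w5}; ◇¬p there: w3:T, w5:F. ✗
w2: successors {w0, w1, w3, w4, w5}; ◇¬p there: w0:F, w1:T, w3:T, w4:T, w5:F. ✗
w3: successors {w1}; ◇¬p there: w1:T. ✓
w4: successors {w0, w1, w4, w5}; ◇¬p there: w0:F, w1:T, w4:T, w5:F. ✗
w5: successors {w2, w4}; ◇¬p there: w2:T, w4:T. ✓
— 2 worlds.
For ¬◇◇p:
w0: ◇◇p is T. ✗
w1: ◇◇p is T. ✗
w2: ◇◇p is T. ✗
w3: ◇◇p is T. ✗
w4: ◇◇p is T. ✗
w5: ◇◇p is T. ✗
— 0 worlds.

2 and 0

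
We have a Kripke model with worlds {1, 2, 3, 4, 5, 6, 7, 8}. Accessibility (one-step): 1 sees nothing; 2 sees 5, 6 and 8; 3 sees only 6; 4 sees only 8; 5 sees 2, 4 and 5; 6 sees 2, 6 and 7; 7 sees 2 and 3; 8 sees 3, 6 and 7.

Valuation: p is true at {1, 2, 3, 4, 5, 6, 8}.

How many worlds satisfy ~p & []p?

1

1: ~p is F, []p is T. ✗
2: ~p is F, []p is T. ✗
3: ~p is F, []p is T. ✗
4: ~p is F, []p is T. ✗
5: ~p is F, []p is T. ✗
6: ~p is F, []p is F. ✗
7: ~p is T, []p is T. ✓
8: ~p is F, []p is F. ✗
Satisfying worlds: {7}.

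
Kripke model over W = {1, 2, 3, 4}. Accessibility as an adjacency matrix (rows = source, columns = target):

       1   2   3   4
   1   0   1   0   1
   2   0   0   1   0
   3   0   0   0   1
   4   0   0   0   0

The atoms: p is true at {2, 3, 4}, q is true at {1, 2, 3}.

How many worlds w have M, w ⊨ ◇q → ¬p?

3

1: ◇q is T, ¬p is T. ✓
2: ◇q is T, ¬p is F. ✗
3: ◇q is F, ¬p is F. ✓
4: ◇q is F, ¬p is F. ✓
Satisfying worlds: {1, 3, 4}.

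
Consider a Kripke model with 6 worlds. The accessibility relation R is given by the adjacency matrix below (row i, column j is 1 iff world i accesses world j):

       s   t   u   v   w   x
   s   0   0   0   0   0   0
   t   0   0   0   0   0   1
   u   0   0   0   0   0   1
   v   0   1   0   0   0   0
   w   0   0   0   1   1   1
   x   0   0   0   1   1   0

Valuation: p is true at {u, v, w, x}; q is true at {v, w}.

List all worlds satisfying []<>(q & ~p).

s: no successors, so []<>(q & ~p) holds vacuously. ✓
t: successors {x}; <>(q & ~p) there: x:F. ✗
u: successors {x}; <>(q & ~p) there: x:F. ✗
v: successors {t}; <>(q & ~p) there: t:F. ✗
w: successors {v, w, x}; <>(q & ~p) there: v:F, w:F, x:F. ✗
x: successors {v, w}; <>(q & ~p) there: v:F, w:F. ✗

{s}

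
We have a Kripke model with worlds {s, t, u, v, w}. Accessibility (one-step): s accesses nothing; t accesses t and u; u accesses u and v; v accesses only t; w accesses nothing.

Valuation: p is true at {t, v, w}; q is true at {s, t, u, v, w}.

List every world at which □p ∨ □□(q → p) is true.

s: □p is T, □□(q → p) is T. ✓
t: □p is F, □□(q → p) is F. ✗
u: □p is F, □□(q → p) is F. ✗
v: □p is T, □□(q → p) is F. ✓
w: □p is T, □□(q → p) is T. ✓

{s, v, w}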